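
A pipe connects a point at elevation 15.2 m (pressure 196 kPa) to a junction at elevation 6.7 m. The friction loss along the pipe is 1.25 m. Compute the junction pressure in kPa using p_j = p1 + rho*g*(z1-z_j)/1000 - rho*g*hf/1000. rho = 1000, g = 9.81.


Junction pressure: p_j = p1 + rho*g*(z1 - z_j)/1000 - rho*g*hf/1000.
Elevation term = 1000*9.81*(15.2 - 6.7)/1000 = 83.385 kPa.
Friction term = 1000*9.81*1.25/1000 = 12.262 kPa.
p_j = 196 + 83.385 - 12.262 = 267.12 kPa.

267.12


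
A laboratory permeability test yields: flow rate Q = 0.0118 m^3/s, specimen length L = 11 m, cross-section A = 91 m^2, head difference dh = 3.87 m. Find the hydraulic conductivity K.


From K = Q*L / (A*dh):
Numerator: Q*L = 0.0118 * 11 = 0.1298.
Denominator: A*dh = 91 * 3.87 = 352.17.
K = 0.1298 / 352.17 = 0.000369 m/s.

0.000369


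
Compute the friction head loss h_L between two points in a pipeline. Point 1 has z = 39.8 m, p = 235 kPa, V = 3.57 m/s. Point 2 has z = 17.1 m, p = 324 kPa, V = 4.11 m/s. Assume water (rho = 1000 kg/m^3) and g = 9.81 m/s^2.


Total head at each section: H = z + p/(rho*g) + V^2/(2g).
H1 = 39.8 + 235*1000/(1000*9.81) + 3.57^2/(2*9.81)
   = 39.8 + 23.955 + 0.6496
   = 64.405 m.
H2 = 17.1 + 324*1000/(1000*9.81) + 4.11^2/(2*9.81)
   = 17.1 + 33.028 + 0.861
   = 50.988 m.
h_L = H1 - H2 = 64.405 - 50.988 = 13.416 m.

13.416


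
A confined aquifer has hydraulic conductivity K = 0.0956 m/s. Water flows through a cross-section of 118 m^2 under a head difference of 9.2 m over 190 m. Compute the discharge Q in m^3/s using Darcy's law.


Darcy's law: Q = K * A * i, where i = dh/L.
Hydraulic gradient i = 9.2 / 190 = 0.048421.
Q = 0.0956 * 118 * 0.048421
  = 0.5462 m^3/s.

0.5462


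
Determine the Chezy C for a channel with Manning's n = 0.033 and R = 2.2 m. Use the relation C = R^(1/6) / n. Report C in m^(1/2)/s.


The Chezy coefficient relates to Manning's n through C = R^(1/6) / n.
R^(1/6) = 2.2^(1/6) = 1.140435.
C = 1.140435 / 0.033 = 34.56 m^(1/2)/s.

34.56


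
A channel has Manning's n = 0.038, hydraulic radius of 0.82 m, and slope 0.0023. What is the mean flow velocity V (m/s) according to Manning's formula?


Manning's equation gives V = (1/n) * R^(2/3) * S^(1/2).
First, compute R^(2/3) = 0.82^(2/3) = 0.8761.
Next, S^(1/2) = 0.0023^(1/2) = 0.047958.
Then 1/n = 1/0.038 = 26.32.
V = 26.32 * 0.8761 * 0.047958 = 1.1057 m/s.

1.1057


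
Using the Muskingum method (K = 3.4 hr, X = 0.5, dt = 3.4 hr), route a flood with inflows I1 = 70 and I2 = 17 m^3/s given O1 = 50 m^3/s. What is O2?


Muskingum coefficients:
denom = 2*K*(1-X) + dt = 2*3.4*(1-0.5) + 3.4 = 6.8.
C0 = (dt - 2*K*X)/denom = (3.4 - 2*3.4*0.5)/6.8 = 0.0.
C1 = (dt + 2*K*X)/denom = (3.4 + 2*3.4*0.5)/6.8 = 1.0.
C2 = (2*K*(1-X) - dt)/denom = 0.0.
O2 = C0*I2 + C1*I1 + C2*O1
   = 0.0*17 + 1.0*70 + 0.0*50
   = 70.0 m^3/s.

70.0


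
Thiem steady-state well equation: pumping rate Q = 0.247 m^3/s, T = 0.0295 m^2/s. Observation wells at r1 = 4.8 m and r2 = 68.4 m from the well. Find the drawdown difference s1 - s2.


Thiem equation: s1 - s2 = Q/(2*pi*T) * ln(r2/r1).
ln(r2/r1) = ln(68.4/4.8) = 2.6568.
Q/(2*pi*T) = 0.247 / (2*pi*0.0295) = 0.247 / 0.1854 = 1.3326.
s1 - s2 = 1.3326 * 2.6568 = 3.5404 m.

3.5404


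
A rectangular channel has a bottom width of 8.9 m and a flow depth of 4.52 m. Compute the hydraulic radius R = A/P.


For a rectangular section:
Flow area A = b * y = 8.9 * 4.52 = 40.23 m^2.
Wetted perimeter P = b + 2y = 8.9 + 2*4.52 = 17.94 m.
Hydraulic radius R = A/P = 40.23 / 17.94 = 2.2424 m.

2.2424


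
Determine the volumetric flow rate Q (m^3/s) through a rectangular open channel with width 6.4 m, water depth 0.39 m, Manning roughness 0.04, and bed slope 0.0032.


For a rectangular channel, the cross-sectional area A = b * y = 6.4 * 0.39 = 2.5 m^2.
The wetted perimeter P = b + 2y = 6.4 + 2*0.39 = 7.18 m.
Hydraulic radius R = A/P = 2.5/7.18 = 0.3476 m.
Velocity V = (1/n)*R^(2/3)*S^(1/2) = (1/0.04)*0.3476^(2/3)*0.0032^(1/2) = 0.6992 m/s.
Discharge Q = A * V = 2.5 * 0.6992 = 1.745 m^3/s.

1.745


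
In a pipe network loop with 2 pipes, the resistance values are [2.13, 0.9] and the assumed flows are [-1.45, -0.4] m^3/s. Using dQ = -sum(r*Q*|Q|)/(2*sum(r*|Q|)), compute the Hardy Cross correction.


Numerator terms (r*Q*|Q|): 2.13*-1.45*|-1.45| = -4.4783; 0.9*-0.4*|-0.4| = -0.144.
Sum of numerator = -4.6223.
Denominator terms (r*|Q|): 2.13*|-1.45| = 3.0885; 0.9*|-0.4| = 0.36.
2 * sum of denominator = 2 * 3.4485 = 6.897.
dQ = --4.6223 / 6.897 = 0.6702 m^3/s.

0.6702


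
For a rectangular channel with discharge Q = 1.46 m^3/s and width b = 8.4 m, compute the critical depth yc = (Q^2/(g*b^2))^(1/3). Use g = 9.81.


Using yc = (Q^2 / (g * b^2))^(1/3):
Q^2 = 1.46^2 = 2.13.
g * b^2 = 9.81 * 8.4^2 = 9.81 * 70.56 = 692.19.
Q^2 / (g*b^2) = 2.13 / 692.19 = 0.0031.
yc = 0.0031^(1/3) = 0.1455 m.

0.1455


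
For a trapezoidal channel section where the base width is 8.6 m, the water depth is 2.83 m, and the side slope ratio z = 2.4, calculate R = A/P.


For a trapezoidal section with side slope z:
A = (b + z*y)*y = (8.6 + 2.4*2.83)*2.83 = 43.559 m^2.
P = b + 2*y*sqrt(1 + z^2) = 8.6 + 2*2.83*sqrt(1 + 2.4^2) = 23.316 m.
R = A/P = 43.559 / 23.316 = 1.8682 m.

1.8682


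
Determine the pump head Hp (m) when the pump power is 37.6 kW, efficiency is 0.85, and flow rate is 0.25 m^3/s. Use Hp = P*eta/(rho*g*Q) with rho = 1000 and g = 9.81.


Pump head formula: Hp = P * eta / (rho * g * Q).
Numerator: P * eta = 37.6 * 1000 * 0.85 = 31960.0 W.
Denominator: rho * g * Q = 1000 * 9.81 * 0.25 = 2452.5.
Hp = 31960.0 / 2452.5 = 13.03 m.

13.03


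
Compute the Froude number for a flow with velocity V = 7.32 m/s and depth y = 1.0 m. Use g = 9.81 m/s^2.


The Froude number is defined as Fr = V / sqrt(g*y).
g*y = 9.81 * 1.0 = 9.81.
sqrt(g*y) = sqrt(9.81) = 3.1321.
Fr = 7.32 / 3.1321 = 2.3371.

2.3371


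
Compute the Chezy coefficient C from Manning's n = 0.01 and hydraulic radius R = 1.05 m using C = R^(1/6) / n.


The Chezy coefficient relates to Manning's n through C = R^(1/6) / n.
R^(1/6) = 1.05^(1/6) = 1.008165.
C = 1.008165 / 0.01 = 100.82 m^(1/2)/s.

100.82


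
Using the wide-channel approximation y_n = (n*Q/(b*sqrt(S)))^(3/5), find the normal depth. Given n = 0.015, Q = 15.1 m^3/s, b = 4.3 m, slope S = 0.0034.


We use the wide-channel approximation y_n = (n*Q/(b*sqrt(S)))^(3/5).
sqrt(S) = sqrt(0.0034) = 0.05831.
Numerator: n*Q = 0.015 * 15.1 = 0.2265.
Denominator: b*sqrt(S) = 4.3 * 0.05831 = 0.250733.
arg = 0.9034.
y_n = 0.9034^(3/5) = 0.9408 m.

0.9408


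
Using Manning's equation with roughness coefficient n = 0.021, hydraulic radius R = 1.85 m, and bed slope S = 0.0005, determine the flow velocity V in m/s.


Manning's equation gives V = (1/n) * R^(2/3) * S^(1/2).
First, compute R^(2/3) = 1.85^(2/3) = 1.507.
Next, S^(1/2) = 0.0005^(1/2) = 0.022361.
Then 1/n = 1/0.021 = 47.62.
V = 47.62 * 1.507 * 0.022361 = 1.6046 m/s.

1.6046


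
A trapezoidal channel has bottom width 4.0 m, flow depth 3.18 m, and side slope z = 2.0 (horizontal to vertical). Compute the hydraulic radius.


For a trapezoidal section with side slope z:
A = (b + z*y)*y = (4.0 + 2.0*3.18)*3.18 = 32.945 m^2.
P = b + 2*y*sqrt(1 + z^2) = 4.0 + 2*3.18*sqrt(1 + 2.0^2) = 18.221 m.
R = A/P = 32.945 / 18.221 = 1.808 m.

1.808


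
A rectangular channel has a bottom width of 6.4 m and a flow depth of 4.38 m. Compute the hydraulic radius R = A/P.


For a rectangular section:
Flow area A = b * y = 6.4 * 4.38 = 28.03 m^2.
Wetted perimeter P = b + 2y = 6.4 + 2*4.38 = 15.16 m.
Hydraulic radius R = A/P = 28.03 / 15.16 = 1.8491 m.

1.8491


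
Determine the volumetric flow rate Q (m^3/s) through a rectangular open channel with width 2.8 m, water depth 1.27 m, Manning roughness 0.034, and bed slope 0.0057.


For a rectangular channel, the cross-sectional area A = b * y = 2.8 * 1.27 = 3.56 m^2.
The wetted perimeter P = b + 2y = 2.8 + 2*1.27 = 5.34 m.
Hydraulic radius R = A/P = 3.56/5.34 = 0.6659 m.
Velocity V = (1/n)*R^(2/3)*S^(1/2) = (1/0.034)*0.6659^(2/3)*0.0057^(1/2) = 1.6933 m/s.
Discharge Q = A * V = 3.56 * 1.6933 = 6.021 m^3/s.

6.021


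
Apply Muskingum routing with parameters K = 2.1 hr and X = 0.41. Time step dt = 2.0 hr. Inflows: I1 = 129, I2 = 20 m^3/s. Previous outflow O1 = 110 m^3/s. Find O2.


Muskingum coefficients:
denom = 2*K*(1-X) + dt = 2*2.1*(1-0.41) + 2.0 = 4.478.
C0 = (dt - 2*K*X)/denom = (2.0 - 2*2.1*0.41)/4.478 = 0.0621.
C1 = (dt + 2*K*X)/denom = (2.0 + 2*2.1*0.41)/4.478 = 0.8312.
C2 = (2*K*(1-X) - dt)/denom = 0.1067.
O2 = C0*I2 + C1*I1 + C2*O1
   = 0.0621*20 + 0.8312*129 + 0.1067*110
   = 120.21 m^3/s.

120.21


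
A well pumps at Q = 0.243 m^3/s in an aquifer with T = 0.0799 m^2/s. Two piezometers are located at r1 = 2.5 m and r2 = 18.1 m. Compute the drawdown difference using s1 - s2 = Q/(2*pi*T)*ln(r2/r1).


Thiem equation: s1 - s2 = Q/(2*pi*T) * ln(r2/r1).
ln(r2/r1) = ln(18.1/2.5) = 1.9796.
Q/(2*pi*T) = 0.243 / (2*pi*0.0799) = 0.243 / 0.502 = 0.484.
s1 - s2 = 0.484 * 1.9796 = 0.9582 m.

0.9582


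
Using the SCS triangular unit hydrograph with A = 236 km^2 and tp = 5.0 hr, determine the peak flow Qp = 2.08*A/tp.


SCS formula: Qp = 2.08 * A / tp.
Qp = 2.08 * 236 / 5.0
   = 490.88 / 5.0
   = 98.18 m^3/s per cm.

98.18


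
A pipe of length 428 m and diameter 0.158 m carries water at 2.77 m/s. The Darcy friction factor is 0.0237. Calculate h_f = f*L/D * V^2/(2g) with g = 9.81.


Darcy-Weisbach equation: h_f = f * (L/D) * V^2/(2g).
f * L/D = 0.0237 * 428/0.158 = 64.2.
V^2/(2g) = 2.77^2 / (2*9.81) = 7.6729 / 19.62 = 0.3911 m.
h_f = 64.2 * 0.3911 = 25.107 m.

25.107


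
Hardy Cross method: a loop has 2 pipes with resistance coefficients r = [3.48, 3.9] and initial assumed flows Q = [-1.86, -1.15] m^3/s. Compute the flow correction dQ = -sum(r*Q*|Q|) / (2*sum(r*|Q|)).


Numerator terms (r*Q*|Q|): 3.48*-1.86*|-1.86| = -12.0394; 3.9*-1.15*|-1.15| = -5.1577.
Sum of numerator = -17.1972.
Denominator terms (r*|Q|): 3.48*|-1.86| = 6.4728; 3.9*|-1.15| = 4.485.
2 * sum of denominator = 2 * 10.9578 = 21.9156.
dQ = --17.1972 / 21.9156 = 0.7847 m^3/s.

0.7847


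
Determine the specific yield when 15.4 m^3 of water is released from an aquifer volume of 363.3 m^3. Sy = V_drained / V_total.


Specific yield Sy = Volume drained / Total volume.
Sy = 15.4 / 363.3
   = 0.0424.

0.0424


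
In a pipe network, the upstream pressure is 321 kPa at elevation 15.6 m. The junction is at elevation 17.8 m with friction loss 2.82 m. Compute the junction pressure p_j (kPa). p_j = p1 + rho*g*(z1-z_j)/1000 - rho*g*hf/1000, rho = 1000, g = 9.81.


Junction pressure: p_j = p1 + rho*g*(z1 - z_j)/1000 - rho*g*hf/1000.
Elevation term = 1000*9.81*(15.6 - 17.8)/1000 = -21.582 kPa.
Friction term = 1000*9.81*2.82/1000 = 27.664 kPa.
p_j = 321 + -21.582 - 27.664 = 271.75 kPa.

271.75


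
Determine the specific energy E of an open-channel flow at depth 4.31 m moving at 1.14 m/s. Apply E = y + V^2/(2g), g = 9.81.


Specific energy E = y + V^2/(2g).
Velocity head = V^2/(2g) = 1.14^2 / (2*9.81) = 1.2996 / 19.62 = 0.0662 m.
E = 4.31 + 0.0662 = 4.3762 m.

4.3762


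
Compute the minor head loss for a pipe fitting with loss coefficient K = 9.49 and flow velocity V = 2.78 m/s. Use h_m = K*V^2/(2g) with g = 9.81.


Minor loss formula: h_m = K * V^2/(2g).
V^2 = 2.78^2 = 7.7284.
V^2/(2g) = 7.7284 / 19.62 = 0.3939 m.
h_m = 9.49 * 0.3939 = 3.7382 m.

3.7382


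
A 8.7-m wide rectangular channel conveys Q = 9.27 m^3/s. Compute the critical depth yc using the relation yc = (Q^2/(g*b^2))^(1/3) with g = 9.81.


Using yc = (Q^2 / (g * b^2))^(1/3):
Q^2 = 9.27^2 = 85.93.
g * b^2 = 9.81 * 8.7^2 = 9.81 * 75.69 = 742.52.
Q^2 / (g*b^2) = 85.93 / 742.52 = 0.1157.
yc = 0.1157^(1/3) = 0.4873 m.

0.4873


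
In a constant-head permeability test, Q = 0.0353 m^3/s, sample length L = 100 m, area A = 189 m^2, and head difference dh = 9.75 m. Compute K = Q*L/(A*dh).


From K = Q*L / (A*dh):
Numerator: Q*L = 0.0353 * 100 = 3.53.
Denominator: A*dh = 189 * 9.75 = 1842.75.
K = 3.53 / 1842.75 = 0.001916 m/s.

0.001916


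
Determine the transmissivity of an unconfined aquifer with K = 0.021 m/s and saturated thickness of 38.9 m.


Transmissivity is defined as T = K * h.
T = 0.021 * 38.9
  = 0.8169 m^2/s.

0.8169


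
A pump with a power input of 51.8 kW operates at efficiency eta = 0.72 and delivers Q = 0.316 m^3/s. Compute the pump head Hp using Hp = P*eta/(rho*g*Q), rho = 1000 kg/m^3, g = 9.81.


Pump head formula: Hp = P * eta / (rho * g * Q).
Numerator: P * eta = 51.8 * 1000 * 0.72 = 37296.0 W.
Denominator: rho * g * Q = 1000 * 9.81 * 0.316 = 3099.96.
Hp = 37296.0 / 3099.96 = 12.03 m.

12.03


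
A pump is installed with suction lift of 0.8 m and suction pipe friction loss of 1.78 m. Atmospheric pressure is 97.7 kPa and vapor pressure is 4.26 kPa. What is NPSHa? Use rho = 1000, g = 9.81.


NPSHa = p_atm/(rho*g) - z_s - hf_s - p_vap/(rho*g).
p_atm/(rho*g) = 97.7*1000 / (1000*9.81) = 9.959 m.
p_vap/(rho*g) = 4.26*1000 / (1000*9.81) = 0.434 m.
NPSHa = 9.959 - 0.8 - 1.78 - 0.434
      = 6.94 m.

6.94


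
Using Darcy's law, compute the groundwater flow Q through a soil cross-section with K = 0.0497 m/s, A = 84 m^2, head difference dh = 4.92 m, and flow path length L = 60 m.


Darcy's law: Q = K * A * i, where i = dh/L.
Hydraulic gradient i = 4.92 / 60 = 0.082.
Q = 0.0497 * 84 * 0.082
  = 0.3423 m^3/s.

0.3423


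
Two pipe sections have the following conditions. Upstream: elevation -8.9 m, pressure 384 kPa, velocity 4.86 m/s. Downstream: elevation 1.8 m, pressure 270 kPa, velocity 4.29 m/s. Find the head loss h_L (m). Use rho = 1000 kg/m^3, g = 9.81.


Total head at each section: H = z + p/(rho*g) + V^2/(2g).
H1 = -8.9 + 384*1000/(1000*9.81) + 4.86^2/(2*9.81)
   = -8.9 + 39.144 + 1.2039
   = 31.448 m.
H2 = 1.8 + 270*1000/(1000*9.81) + 4.29^2/(2*9.81)
   = 1.8 + 27.523 + 0.938
   = 30.261 m.
h_L = H1 - H2 = 31.448 - 30.261 = 1.187 m.

1.187


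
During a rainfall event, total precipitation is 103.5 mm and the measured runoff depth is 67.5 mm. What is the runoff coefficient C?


The runoff coefficient C = runoff depth / rainfall depth.
C = 67.5 / 103.5
  = 0.6522.

0.6522


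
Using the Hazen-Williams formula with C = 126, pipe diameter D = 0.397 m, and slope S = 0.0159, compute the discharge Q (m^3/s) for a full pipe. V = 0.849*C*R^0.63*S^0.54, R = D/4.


For a full circular pipe, R = D/4 = 0.397/4 = 0.0993 m.
V = 0.849 * 126 * 0.0993^0.63 * 0.0159^0.54
  = 0.849 * 126 * 0.233314 * 0.106845
  = 2.6667 m/s.
Pipe area A = pi*D^2/4 = pi*0.397^2/4 = 0.1238 m^2.
Q = A * V = 0.1238 * 2.6667 = 0.3301 m^3/s.

0.3301


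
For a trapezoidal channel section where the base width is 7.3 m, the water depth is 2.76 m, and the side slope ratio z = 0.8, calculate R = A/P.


For a trapezoidal section with side slope z:
A = (b + z*y)*y = (7.3 + 0.8*2.76)*2.76 = 26.242 m^2.
P = b + 2*y*sqrt(1 + z^2) = 7.3 + 2*2.76*sqrt(1 + 0.8^2) = 14.369 m.
R = A/P = 26.242 / 14.369 = 1.8263 m.

1.8263


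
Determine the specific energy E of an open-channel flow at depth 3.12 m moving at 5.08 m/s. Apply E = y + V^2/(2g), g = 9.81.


Specific energy E = y + V^2/(2g).
Velocity head = V^2/(2g) = 5.08^2 / (2*9.81) = 25.8064 / 19.62 = 1.3153 m.
E = 3.12 + 1.3153 = 4.4353 m.

4.4353


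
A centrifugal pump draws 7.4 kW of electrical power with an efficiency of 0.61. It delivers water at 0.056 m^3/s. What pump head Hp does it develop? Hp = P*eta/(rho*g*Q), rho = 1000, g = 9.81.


Pump head formula: Hp = P * eta / (rho * g * Q).
Numerator: P * eta = 7.4 * 1000 * 0.61 = 4514.0 W.
Denominator: rho * g * Q = 1000 * 9.81 * 0.056 = 549.36.
Hp = 4514.0 / 549.36 = 8.22 m.

8.22


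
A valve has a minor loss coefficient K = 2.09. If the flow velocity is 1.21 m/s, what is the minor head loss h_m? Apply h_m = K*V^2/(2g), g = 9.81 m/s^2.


Minor loss formula: h_m = K * V^2/(2g).
V^2 = 1.21^2 = 1.4641.
V^2/(2g) = 1.4641 / 19.62 = 0.0746 m.
h_m = 2.09 * 0.0746 = 0.156 m.

0.156


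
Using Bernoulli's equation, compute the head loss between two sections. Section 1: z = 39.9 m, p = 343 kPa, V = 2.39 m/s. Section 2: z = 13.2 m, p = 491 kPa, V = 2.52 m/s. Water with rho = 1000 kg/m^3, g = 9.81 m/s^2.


Total head at each section: H = z + p/(rho*g) + V^2/(2g).
H1 = 39.9 + 343*1000/(1000*9.81) + 2.39^2/(2*9.81)
   = 39.9 + 34.964 + 0.2911
   = 75.155 m.
H2 = 13.2 + 491*1000/(1000*9.81) + 2.52^2/(2*9.81)
   = 13.2 + 50.051 + 0.3237
   = 63.575 m.
h_L = H1 - H2 = 75.155 - 63.575 = 11.581 m.

11.581


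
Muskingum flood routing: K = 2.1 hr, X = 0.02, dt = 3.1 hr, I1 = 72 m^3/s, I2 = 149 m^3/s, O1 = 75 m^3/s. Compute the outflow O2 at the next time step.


Muskingum coefficients:
denom = 2*K*(1-X) + dt = 2*2.1*(1-0.02) + 3.1 = 7.216.
C0 = (dt - 2*K*X)/denom = (3.1 - 2*2.1*0.02)/7.216 = 0.418.
C1 = (dt + 2*K*X)/denom = (3.1 + 2*2.1*0.02)/7.216 = 0.4412.
C2 = (2*K*(1-X) - dt)/denom = 0.1408.
O2 = C0*I2 + C1*I1 + C2*O1
   = 0.418*149 + 0.4412*72 + 0.1408*75
   = 104.61 m^3/s.

104.61


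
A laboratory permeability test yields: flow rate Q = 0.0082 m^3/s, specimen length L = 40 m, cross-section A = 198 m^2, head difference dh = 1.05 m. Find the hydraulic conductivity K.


From K = Q*L / (A*dh):
Numerator: Q*L = 0.0082 * 40 = 0.328.
Denominator: A*dh = 198 * 1.05 = 207.9.
K = 0.328 / 207.9 = 0.001578 m/s.

0.001578


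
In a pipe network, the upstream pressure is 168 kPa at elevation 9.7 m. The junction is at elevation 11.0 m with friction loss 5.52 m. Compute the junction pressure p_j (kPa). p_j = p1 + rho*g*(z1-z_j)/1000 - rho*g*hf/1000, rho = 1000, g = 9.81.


Junction pressure: p_j = p1 + rho*g*(z1 - z_j)/1000 - rho*g*hf/1000.
Elevation term = 1000*9.81*(9.7 - 11.0)/1000 = -12.753 kPa.
Friction term = 1000*9.81*5.52/1000 = 54.151 kPa.
p_j = 168 + -12.753 - 54.151 = 101.1 kPa.

101.1


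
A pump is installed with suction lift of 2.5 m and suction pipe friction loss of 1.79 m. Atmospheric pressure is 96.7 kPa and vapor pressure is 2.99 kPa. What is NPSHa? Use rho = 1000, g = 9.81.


NPSHa = p_atm/(rho*g) - z_s - hf_s - p_vap/(rho*g).
p_atm/(rho*g) = 96.7*1000 / (1000*9.81) = 9.857 m.
p_vap/(rho*g) = 2.99*1000 / (1000*9.81) = 0.305 m.
NPSHa = 9.857 - 2.5 - 1.79 - 0.305
      = 5.26 m.

5.26


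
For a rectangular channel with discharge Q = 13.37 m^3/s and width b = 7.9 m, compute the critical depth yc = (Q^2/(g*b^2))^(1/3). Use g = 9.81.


Using yc = (Q^2 / (g * b^2))^(1/3):
Q^2 = 13.37^2 = 178.76.
g * b^2 = 9.81 * 7.9^2 = 9.81 * 62.41 = 612.24.
Q^2 / (g*b^2) = 178.76 / 612.24 = 0.292.
yc = 0.292^(1/3) = 0.6634 m.

0.6634


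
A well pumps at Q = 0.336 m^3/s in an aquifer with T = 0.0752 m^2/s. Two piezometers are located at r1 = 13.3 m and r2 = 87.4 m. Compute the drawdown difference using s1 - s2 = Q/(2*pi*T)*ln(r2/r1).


Thiem equation: s1 - s2 = Q/(2*pi*T) * ln(r2/r1).
ln(r2/r1) = ln(87.4/13.3) = 1.8827.
Q/(2*pi*T) = 0.336 / (2*pi*0.0752) = 0.336 / 0.4725 = 0.7111.
s1 - s2 = 0.7111 * 1.8827 = 1.3388 m.

1.3388


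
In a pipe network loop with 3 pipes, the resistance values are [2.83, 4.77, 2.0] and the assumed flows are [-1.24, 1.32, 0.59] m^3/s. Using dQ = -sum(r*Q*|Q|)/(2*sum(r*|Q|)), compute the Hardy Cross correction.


Numerator terms (r*Q*|Q|): 2.83*-1.24*|-1.24| = -4.3514; 4.77*1.32*|1.32| = 8.3112; 2.0*0.59*|0.59| = 0.6962.
Sum of numerator = 4.656.
Denominator terms (r*|Q|): 2.83*|-1.24| = 3.5092; 4.77*|1.32| = 6.2964; 2.0*|0.59| = 1.18.
2 * sum of denominator = 2 * 10.9856 = 21.9712.
dQ = -4.656 / 21.9712 = -0.2119 m^3/s.

-0.2119


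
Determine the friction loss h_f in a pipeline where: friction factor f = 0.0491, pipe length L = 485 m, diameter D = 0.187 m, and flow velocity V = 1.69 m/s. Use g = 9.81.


Darcy-Weisbach equation: h_f = f * (L/D) * V^2/(2g).
f * L/D = 0.0491 * 485/0.187 = 127.3449.
V^2/(2g) = 1.69^2 / (2*9.81) = 2.8561 / 19.62 = 0.1456 m.
h_f = 127.3449 * 0.1456 = 18.538 m.

18.538


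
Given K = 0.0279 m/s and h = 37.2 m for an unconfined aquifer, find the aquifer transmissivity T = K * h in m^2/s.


Transmissivity is defined as T = K * h.
T = 0.0279 * 37.2
  = 1.0379 m^2/s.

1.0379


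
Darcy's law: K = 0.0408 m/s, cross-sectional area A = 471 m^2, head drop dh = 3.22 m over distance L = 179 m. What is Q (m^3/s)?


Darcy's law: Q = K * A * i, where i = dh/L.
Hydraulic gradient i = 3.22 / 179 = 0.017989.
Q = 0.0408 * 471 * 0.017989
  = 0.3457 m^3/s.

0.3457


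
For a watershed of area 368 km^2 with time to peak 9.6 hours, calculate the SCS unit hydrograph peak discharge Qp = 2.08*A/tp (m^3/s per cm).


SCS formula: Qp = 2.08 * A / tp.
Qp = 2.08 * 368 / 9.6
   = 765.44 / 9.6
   = 79.73 m^3/s per cm.

79.73


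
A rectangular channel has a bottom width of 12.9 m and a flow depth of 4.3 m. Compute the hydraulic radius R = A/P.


For a rectangular section:
Flow area A = b * y = 12.9 * 4.3 = 55.47 m^2.
Wetted perimeter P = b + 2y = 12.9 + 2*4.3 = 21.5 m.
Hydraulic radius R = A/P = 55.47 / 21.5 = 2.58 m.

2.58


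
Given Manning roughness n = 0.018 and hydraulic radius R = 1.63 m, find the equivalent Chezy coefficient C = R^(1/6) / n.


The Chezy coefficient relates to Manning's n through C = R^(1/6) / n.
R^(1/6) = 1.63^(1/6) = 1.084837.
C = 1.084837 / 0.018 = 60.27 m^(1/2)/s.

60.27


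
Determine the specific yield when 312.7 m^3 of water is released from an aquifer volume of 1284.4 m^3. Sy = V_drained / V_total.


Specific yield Sy = Volume drained / Total volume.
Sy = 312.7 / 1284.4
   = 0.2435.

0.2435


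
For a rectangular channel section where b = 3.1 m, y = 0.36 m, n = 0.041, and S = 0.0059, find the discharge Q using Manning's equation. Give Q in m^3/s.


For a rectangular channel, the cross-sectional area A = b * y = 3.1 * 0.36 = 1.12 m^2.
The wetted perimeter P = b + 2y = 3.1 + 2*0.36 = 3.82 m.
Hydraulic radius R = A/P = 1.12/3.82 = 0.2921 m.
Velocity V = (1/n)*R^(2/3)*S^(1/2) = (1/0.041)*0.2921^(2/3)*0.0059^(1/2) = 0.8249 m/s.
Discharge Q = A * V = 1.12 * 0.8249 = 0.921 m^3/s.

0.921


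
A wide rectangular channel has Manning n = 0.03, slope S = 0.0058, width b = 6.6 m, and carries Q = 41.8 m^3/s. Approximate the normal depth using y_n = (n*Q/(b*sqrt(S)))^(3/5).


We use the wide-channel approximation y_n = (n*Q/(b*sqrt(S)))^(3/5).
sqrt(S) = sqrt(0.0058) = 0.076158.
Numerator: n*Q = 0.03 * 41.8 = 1.254.
Denominator: b*sqrt(S) = 6.6 * 0.076158 = 0.502643.
arg = 2.4948.
y_n = 2.4948^(3/5) = 1.7307 m.

1.7307


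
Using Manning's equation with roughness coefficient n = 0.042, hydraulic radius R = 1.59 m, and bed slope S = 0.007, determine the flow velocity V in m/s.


Manning's equation gives V = (1/n) * R^(2/3) * S^(1/2).
First, compute R^(2/3) = 1.59^(2/3) = 1.3623.
Next, S^(1/2) = 0.007^(1/2) = 0.083666.
Then 1/n = 1/0.042 = 23.81.
V = 23.81 * 1.3623 * 0.083666 = 2.7137 m/s.

2.7137


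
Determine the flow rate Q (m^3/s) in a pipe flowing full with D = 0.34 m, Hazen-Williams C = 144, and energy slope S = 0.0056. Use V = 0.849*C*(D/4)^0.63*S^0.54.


For a full circular pipe, R = D/4 = 0.34/4 = 0.085 m.
V = 0.849 * 144 * 0.085^0.63 * 0.0056^0.54
  = 0.849 * 144 * 0.211609 * 0.060817
  = 1.5734 m/s.
Pipe area A = pi*D^2/4 = pi*0.34^2/4 = 0.0908 m^2.
Q = A * V = 0.0908 * 1.5734 = 0.1428 m^3/s.

0.1428


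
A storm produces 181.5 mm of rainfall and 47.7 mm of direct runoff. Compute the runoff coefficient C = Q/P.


The runoff coefficient C = runoff depth / rainfall depth.
C = 47.7 / 181.5
  = 0.2628.

0.2628


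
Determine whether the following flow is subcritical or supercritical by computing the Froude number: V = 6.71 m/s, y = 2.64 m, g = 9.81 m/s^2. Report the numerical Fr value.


The Froude number is defined as Fr = V / sqrt(g*y).
g*y = 9.81 * 2.64 = 25.8984.
sqrt(g*y) = sqrt(25.8984) = 5.089.
Fr = 6.71 / 5.089 = 1.3185.
Since Fr > 1, the flow is supercritical.

1.3185


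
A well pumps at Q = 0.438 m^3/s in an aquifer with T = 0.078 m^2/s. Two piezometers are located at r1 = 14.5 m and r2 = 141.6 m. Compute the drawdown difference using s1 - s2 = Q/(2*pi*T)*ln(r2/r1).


Thiem equation: s1 - s2 = Q/(2*pi*T) * ln(r2/r1).
ln(r2/r1) = ln(141.6/14.5) = 2.2789.
Q/(2*pi*T) = 0.438 / (2*pi*0.078) = 0.438 / 0.4901 = 0.8937.
s1 - s2 = 0.8937 * 2.2789 = 2.0367 m.

2.0367


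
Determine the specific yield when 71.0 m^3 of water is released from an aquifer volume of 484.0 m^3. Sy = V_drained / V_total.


Specific yield Sy = Volume drained / Total volume.
Sy = 71.0 / 484.0
   = 0.1467.

0.1467


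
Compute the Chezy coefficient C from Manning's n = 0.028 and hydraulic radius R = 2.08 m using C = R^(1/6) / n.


The Chezy coefficient relates to Manning's n through C = R^(1/6) / n.
R^(1/6) = 2.08^(1/6) = 1.129823.
C = 1.129823 / 0.028 = 40.35 m^(1/2)/s.

40.35


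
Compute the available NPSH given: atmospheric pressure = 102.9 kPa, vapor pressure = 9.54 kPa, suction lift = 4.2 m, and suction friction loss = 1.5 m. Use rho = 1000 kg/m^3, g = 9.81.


NPSHa = p_atm/(rho*g) - z_s - hf_s - p_vap/(rho*g).
p_atm/(rho*g) = 102.9*1000 / (1000*9.81) = 10.489 m.
p_vap/(rho*g) = 9.54*1000 / (1000*9.81) = 0.972 m.
NPSHa = 10.489 - 4.2 - 1.5 - 0.972
      = 3.82 m.

3.82


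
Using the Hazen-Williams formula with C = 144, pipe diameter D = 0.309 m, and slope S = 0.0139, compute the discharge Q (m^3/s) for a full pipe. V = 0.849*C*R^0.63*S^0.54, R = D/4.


For a full circular pipe, R = D/4 = 0.309/4 = 0.0772 m.
V = 0.849 * 144 * 0.0772^0.63 * 0.0139^0.54
  = 0.849 * 144 * 0.19924 * 0.099364
  = 2.4203 m/s.
Pipe area A = pi*D^2/4 = pi*0.309^2/4 = 0.075 m^2.
Q = A * V = 0.075 * 2.4203 = 0.1815 m^3/s.

0.1815


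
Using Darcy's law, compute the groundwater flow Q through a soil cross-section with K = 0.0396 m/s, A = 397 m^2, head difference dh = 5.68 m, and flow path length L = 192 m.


Darcy's law: Q = K * A * i, where i = dh/L.
Hydraulic gradient i = 5.68 / 192 = 0.029583.
Q = 0.0396 * 397 * 0.029583
  = 0.4651 m^3/s.

0.4651


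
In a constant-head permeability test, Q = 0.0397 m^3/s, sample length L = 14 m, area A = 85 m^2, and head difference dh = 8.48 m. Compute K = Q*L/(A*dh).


From K = Q*L / (A*dh):
Numerator: Q*L = 0.0397 * 14 = 0.5558.
Denominator: A*dh = 85 * 8.48 = 720.8.
K = 0.5558 / 720.8 = 0.000771 m/s.

0.000771


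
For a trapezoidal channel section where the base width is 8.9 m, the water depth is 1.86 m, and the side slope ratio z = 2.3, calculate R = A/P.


For a trapezoidal section with side slope z:
A = (b + z*y)*y = (8.9 + 2.3*1.86)*1.86 = 24.511 m^2.
P = b + 2*y*sqrt(1 + z^2) = 8.9 + 2*1.86*sqrt(1 + 2.3^2) = 18.23 m.
R = A/P = 24.511 / 18.23 = 1.3446 m.

1.3446


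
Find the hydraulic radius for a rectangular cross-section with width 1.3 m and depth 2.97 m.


For a rectangular section:
Flow area A = b * y = 1.3 * 2.97 = 3.86 m^2.
Wetted perimeter P = b + 2y = 1.3 + 2*2.97 = 7.24 m.
Hydraulic radius R = A/P = 3.86 / 7.24 = 0.5333 m.

0.5333


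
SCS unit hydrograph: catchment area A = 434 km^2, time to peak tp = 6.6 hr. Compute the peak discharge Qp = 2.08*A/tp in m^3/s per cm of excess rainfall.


SCS formula: Qp = 2.08 * A / tp.
Qp = 2.08 * 434 / 6.6
   = 902.72 / 6.6
   = 136.78 m^3/s per cm.

136.78


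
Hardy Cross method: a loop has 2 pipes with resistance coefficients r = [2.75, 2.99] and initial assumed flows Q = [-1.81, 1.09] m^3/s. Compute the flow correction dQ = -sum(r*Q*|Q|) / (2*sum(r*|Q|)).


Numerator terms (r*Q*|Q|): 2.75*-1.81*|-1.81| = -9.0093; 2.99*1.09*|1.09| = 3.5524.
Sum of numerator = -5.4569.
Denominator terms (r*|Q|): 2.75*|-1.81| = 4.9775; 2.99*|1.09| = 3.2591.
2 * sum of denominator = 2 * 8.2366 = 16.4732.
dQ = --5.4569 / 16.4732 = 0.3313 m^3/s.

0.3313


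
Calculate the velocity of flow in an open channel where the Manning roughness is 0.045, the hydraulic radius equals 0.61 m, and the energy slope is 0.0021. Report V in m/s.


Manning's equation gives V = (1/n) * R^(2/3) * S^(1/2).
First, compute R^(2/3) = 0.61^(2/3) = 0.7193.
Next, S^(1/2) = 0.0021^(1/2) = 0.045826.
Then 1/n = 1/0.045 = 22.22.
V = 22.22 * 0.7193 * 0.045826 = 0.7325 m/s.

0.7325


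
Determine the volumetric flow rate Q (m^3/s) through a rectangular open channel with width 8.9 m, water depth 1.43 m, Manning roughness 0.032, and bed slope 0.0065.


For a rectangular channel, the cross-sectional area A = b * y = 8.9 * 1.43 = 12.73 m^2.
The wetted perimeter P = b + 2y = 8.9 + 2*1.43 = 11.76 m.
Hydraulic radius R = A/P = 12.73/11.76 = 1.0822 m.
Velocity V = (1/n)*R^(2/3)*S^(1/2) = (1/0.032)*1.0822^(2/3)*0.0065^(1/2) = 2.6557 m/s.
Discharge Q = A * V = 12.73 * 2.6557 = 33.8 m^3/s.

33.8


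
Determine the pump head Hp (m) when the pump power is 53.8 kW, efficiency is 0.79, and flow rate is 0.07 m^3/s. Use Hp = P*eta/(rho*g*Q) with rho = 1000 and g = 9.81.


Pump head formula: Hp = P * eta / (rho * g * Q).
Numerator: P * eta = 53.8 * 1000 * 0.79 = 42502.0 W.
Denominator: rho * g * Q = 1000 * 9.81 * 0.07 = 686.7.
Hp = 42502.0 / 686.7 = 61.89 m.

61.89


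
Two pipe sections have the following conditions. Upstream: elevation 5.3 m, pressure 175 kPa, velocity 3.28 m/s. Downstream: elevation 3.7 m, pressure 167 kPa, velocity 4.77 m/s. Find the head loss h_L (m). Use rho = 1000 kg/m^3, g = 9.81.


Total head at each section: H = z + p/(rho*g) + V^2/(2g).
H1 = 5.3 + 175*1000/(1000*9.81) + 3.28^2/(2*9.81)
   = 5.3 + 17.839 + 0.5483
   = 23.687 m.
H2 = 3.7 + 167*1000/(1000*9.81) + 4.77^2/(2*9.81)
   = 3.7 + 17.023 + 1.1597
   = 21.883 m.
h_L = H1 - H2 = 23.687 - 21.883 = 1.804 m.

1.804


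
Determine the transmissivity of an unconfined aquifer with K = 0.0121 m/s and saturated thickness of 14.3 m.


Transmissivity is defined as T = K * h.
T = 0.0121 * 14.3
  = 0.173 m^2/s.

0.173


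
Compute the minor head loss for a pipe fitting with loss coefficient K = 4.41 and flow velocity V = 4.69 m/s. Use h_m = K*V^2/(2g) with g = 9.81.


Minor loss formula: h_m = K * V^2/(2g).
V^2 = 4.69^2 = 21.9961.
V^2/(2g) = 21.9961 / 19.62 = 1.1211 m.
h_m = 4.41 * 1.1211 = 4.9441 m.

4.9441


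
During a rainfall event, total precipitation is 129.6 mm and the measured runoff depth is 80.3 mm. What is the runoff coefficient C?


The runoff coefficient C = runoff depth / rainfall depth.
C = 80.3 / 129.6
  = 0.6196.

0.6196


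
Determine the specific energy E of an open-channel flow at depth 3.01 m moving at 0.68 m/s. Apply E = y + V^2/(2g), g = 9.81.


Specific energy E = y + V^2/(2g).
Velocity head = V^2/(2g) = 0.68^2 / (2*9.81) = 0.4624 / 19.62 = 0.0236 m.
E = 3.01 + 0.0236 = 3.0336 m.

3.0336


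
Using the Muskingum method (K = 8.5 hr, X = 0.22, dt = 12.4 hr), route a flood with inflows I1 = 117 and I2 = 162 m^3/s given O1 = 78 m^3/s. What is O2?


Muskingum coefficients:
denom = 2*K*(1-X) + dt = 2*8.5*(1-0.22) + 12.4 = 25.66.
C0 = (dt - 2*K*X)/denom = (12.4 - 2*8.5*0.22)/25.66 = 0.3375.
C1 = (dt + 2*K*X)/denom = (12.4 + 2*8.5*0.22)/25.66 = 0.629.
C2 = (2*K*(1-X) - dt)/denom = 0.0335.
O2 = C0*I2 + C1*I1 + C2*O1
   = 0.3375*162 + 0.629*117 + 0.0335*78
   = 130.88 m^3/s.

130.88


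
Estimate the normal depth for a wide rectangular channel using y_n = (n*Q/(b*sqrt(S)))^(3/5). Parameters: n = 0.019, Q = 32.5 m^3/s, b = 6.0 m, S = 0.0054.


We use the wide-channel approximation y_n = (n*Q/(b*sqrt(S)))^(3/5).
sqrt(S) = sqrt(0.0054) = 0.073485.
Numerator: n*Q = 0.019 * 32.5 = 0.6175.
Denominator: b*sqrt(S) = 6.0 * 0.073485 = 0.44091.
arg = 1.4005.
y_n = 1.4005^(3/5) = 1.224 m.

1.224


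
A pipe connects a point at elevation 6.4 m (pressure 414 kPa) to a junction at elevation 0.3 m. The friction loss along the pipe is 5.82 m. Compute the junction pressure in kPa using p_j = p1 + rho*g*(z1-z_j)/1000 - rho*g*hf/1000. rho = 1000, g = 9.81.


Junction pressure: p_j = p1 + rho*g*(z1 - z_j)/1000 - rho*g*hf/1000.
Elevation term = 1000*9.81*(6.4 - 0.3)/1000 = 59.841 kPa.
Friction term = 1000*9.81*5.82/1000 = 57.094 kPa.
p_j = 414 + 59.841 - 57.094 = 416.75 kPa.

416.75


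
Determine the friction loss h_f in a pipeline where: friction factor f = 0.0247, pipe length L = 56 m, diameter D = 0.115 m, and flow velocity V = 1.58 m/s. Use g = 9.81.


Darcy-Weisbach equation: h_f = f * (L/D) * V^2/(2g).
f * L/D = 0.0247 * 56/0.115 = 12.0278.
V^2/(2g) = 1.58^2 / (2*9.81) = 2.4964 / 19.62 = 0.1272 m.
h_f = 12.0278 * 0.1272 = 1.53 m.

1.53


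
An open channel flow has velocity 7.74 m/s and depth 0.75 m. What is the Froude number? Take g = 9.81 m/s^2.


The Froude number is defined as Fr = V / sqrt(g*y).
g*y = 9.81 * 0.75 = 7.3575.
sqrt(g*y) = sqrt(7.3575) = 2.7125.
Fr = 7.74 / 2.7125 = 2.8535.

2.8535


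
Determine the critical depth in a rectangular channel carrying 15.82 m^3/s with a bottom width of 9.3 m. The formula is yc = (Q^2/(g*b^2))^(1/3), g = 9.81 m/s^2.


Using yc = (Q^2 / (g * b^2))^(1/3):
Q^2 = 15.82^2 = 250.27.
g * b^2 = 9.81 * 9.3^2 = 9.81 * 86.49 = 848.47.
Q^2 / (g*b^2) = 250.27 / 848.47 = 0.295.
yc = 0.295^(1/3) = 0.6657 m.

0.6657


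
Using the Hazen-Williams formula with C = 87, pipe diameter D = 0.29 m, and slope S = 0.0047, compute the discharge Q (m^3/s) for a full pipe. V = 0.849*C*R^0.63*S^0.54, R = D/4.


For a full circular pipe, R = D/4 = 0.29/4 = 0.0725 m.
V = 0.849 * 87 * 0.0725^0.63 * 0.0047^0.54
  = 0.849 * 87 * 0.191431 * 0.055326
  = 0.7823 m/s.
Pipe area A = pi*D^2/4 = pi*0.29^2/4 = 0.0661 m^2.
Q = A * V = 0.0661 * 0.7823 = 0.0517 m^3/s.

0.0517


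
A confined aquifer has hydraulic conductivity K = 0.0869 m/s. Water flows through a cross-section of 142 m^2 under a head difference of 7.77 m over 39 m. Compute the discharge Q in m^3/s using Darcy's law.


Darcy's law: Q = K * A * i, where i = dh/L.
Hydraulic gradient i = 7.77 / 39 = 0.199231.
Q = 0.0869 * 142 * 0.199231
  = 2.4585 m^3/s.

2.4585


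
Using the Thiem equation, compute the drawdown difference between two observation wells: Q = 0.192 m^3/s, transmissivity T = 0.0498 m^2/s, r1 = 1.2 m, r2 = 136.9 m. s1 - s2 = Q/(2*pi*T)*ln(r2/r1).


Thiem equation: s1 - s2 = Q/(2*pi*T) * ln(r2/r1).
ln(r2/r1) = ln(136.9/1.2) = 4.7369.
Q/(2*pi*T) = 0.192 / (2*pi*0.0498) = 0.192 / 0.3129 = 0.6136.
s1 - s2 = 0.6136 * 4.7369 = 2.9066 m.

2.9066


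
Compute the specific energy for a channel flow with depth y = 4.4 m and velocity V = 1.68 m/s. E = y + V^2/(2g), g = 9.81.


Specific energy E = y + V^2/(2g).
Velocity head = V^2/(2g) = 1.68^2 / (2*9.81) = 2.8224 / 19.62 = 0.1439 m.
E = 4.4 + 0.1439 = 4.5439 m.

4.5439


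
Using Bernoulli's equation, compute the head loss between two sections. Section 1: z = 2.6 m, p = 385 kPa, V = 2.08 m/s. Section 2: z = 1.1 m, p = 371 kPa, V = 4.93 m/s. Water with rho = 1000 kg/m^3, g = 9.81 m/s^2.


Total head at each section: H = z + p/(rho*g) + V^2/(2g).
H1 = 2.6 + 385*1000/(1000*9.81) + 2.08^2/(2*9.81)
   = 2.6 + 39.246 + 0.2205
   = 42.066 m.
H2 = 1.1 + 371*1000/(1000*9.81) + 4.93^2/(2*9.81)
   = 1.1 + 37.819 + 1.2388
   = 40.157 m.
h_L = H1 - H2 = 42.066 - 40.157 = 1.909 m.

1.909


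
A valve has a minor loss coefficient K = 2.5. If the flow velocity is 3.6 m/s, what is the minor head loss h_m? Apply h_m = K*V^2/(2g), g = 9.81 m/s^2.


Minor loss formula: h_m = K * V^2/(2g).
V^2 = 3.6^2 = 12.96.
V^2/(2g) = 12.96 / 19.62 = 0.6606 m.
h_m = 2.5 * 0.6606 = 1.6514 m.

1.6514


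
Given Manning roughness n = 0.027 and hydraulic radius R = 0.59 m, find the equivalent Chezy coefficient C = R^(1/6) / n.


The Chezy coefficient relates to Manning's n through C = R^(1/6) / n.
R^(1/6) = 0.59^(1/6) = 0.915817.
C = 0.915817 / 0.027 = 33.92 m^(1/2)/s.

33.92


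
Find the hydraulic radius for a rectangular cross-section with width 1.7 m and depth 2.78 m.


For a rectangular section:
Flow area A = b * y = 1.7 * 2.78 = 4.73 m^2.
Wetted perimeter P = b + 2y = 1.7 + 2*2.78 = 7.26 m.
Hydraulic radius R = A/P = 4.73 / 7.26 = 0.651 m.

0.651


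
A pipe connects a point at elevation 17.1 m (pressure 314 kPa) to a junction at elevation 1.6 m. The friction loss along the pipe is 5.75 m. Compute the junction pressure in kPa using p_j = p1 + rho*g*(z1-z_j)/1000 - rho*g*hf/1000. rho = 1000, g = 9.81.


Junction pressure: p_j = p1 + rho*g*(z1 - z_j)/1000 - rho*g*hf/1000.
Elevation term = 1000*9.81*(17.1 - 1.6)/1000 = 152.055 kPa.
Friction term = 1000*9.81*5.75/1000 = 56.407 kPa.
p_j = 314 + 152.055 - 56.407 = 409.65 kPa.

409.65


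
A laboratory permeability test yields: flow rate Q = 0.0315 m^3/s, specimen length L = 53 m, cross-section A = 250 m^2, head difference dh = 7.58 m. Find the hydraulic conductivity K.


From K = Q*L / (A*dh):
Numerator: Q*L = 0.0315 * 53 = 1.6695.
Denominator: A*dh = 250 * 7.58 = 1895.0.
K = 1.6695 / 1895.0 = 0.000881 m/s.

0.000881


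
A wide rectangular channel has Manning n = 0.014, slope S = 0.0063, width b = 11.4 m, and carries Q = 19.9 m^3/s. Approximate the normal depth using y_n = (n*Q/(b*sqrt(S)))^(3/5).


We use the wide-channel approximation y_n = (n*Q/(b*sqrt(S)))^(3/5).
sqrt(S) = sqrt(0.0063) = 0.079373.
Numerator: n*Q = 0.014 * 19.9 = 0.2786.
Denominator: b*sqrt(S) = 11.4 * 0.079373 = 0.904852.
arg = 0.3079.
y_n = 0.3079^(3/5) = 0.4932 m.

0.4932


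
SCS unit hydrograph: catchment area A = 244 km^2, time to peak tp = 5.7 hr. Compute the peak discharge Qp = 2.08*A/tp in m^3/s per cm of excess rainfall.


SCS formula: Qp = 2.08 * A / tp.
Qp = 2.08 * 244 / 5.7
   = 507.52 / 5.7
   = 89.04 m^3/s per cm.

89.04


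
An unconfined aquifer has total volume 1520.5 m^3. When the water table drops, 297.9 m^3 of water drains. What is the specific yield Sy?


Specific yield Sy = Volume drained / Total volume.
Sy = 297.9 / 1520.5
   = 0.1959.

0.1959


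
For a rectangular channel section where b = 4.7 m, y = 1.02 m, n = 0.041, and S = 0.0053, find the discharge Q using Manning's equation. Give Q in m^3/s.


For a rectangular channel, the cross-sectional area A = b * y = 4.7 * 1.02 = 4.79 m^2.
The wetted perimeter P = b + 2y = 4.7 + 2*1.02 = 6.74 m.
Hydraulic radius R = A/P = 4.79/6.74 = 0.7113 m.
Velocity V = (1/n)*R^(2/3)*S^(1/2) = (1/0.041)*0.7113^(2/3)*0.0053^(1/2) = 1.4149 m/s.
Discharge Q = A * V = 4.79 * 1.4149 = 6.783 m^3/s.

6.783


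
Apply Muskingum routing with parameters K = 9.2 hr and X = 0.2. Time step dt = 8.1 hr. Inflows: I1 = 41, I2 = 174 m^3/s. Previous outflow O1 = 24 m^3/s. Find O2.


Muskingum coefficients:
denom = 2*K*(1-X) + dt = 2*9.2*(1-0.2) + 8.1 = 22.82.
C0 = (dt - 2*K*X)/denom = (8.1 - 2*9.2*0.2)/22.82 = 0.1937.
C1 = (dt + 2*K*X)/denom = (8.1 + 2*9.2*0.2)/22.82 = 0.5162.
C2 = (2*K*(1-X) - dt)/denom = 0.2901.
O2 = C0*I2 + C1*I1 + C2*O1
   = 0.1937*174 + 0.5162*41 + 0.2901*24
   = 61.83 m^3/s.

61.83


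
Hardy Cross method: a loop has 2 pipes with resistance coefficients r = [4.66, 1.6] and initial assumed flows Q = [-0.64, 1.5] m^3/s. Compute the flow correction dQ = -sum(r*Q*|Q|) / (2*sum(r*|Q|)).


Numerator terms (r*Q*|Q|): 4.66*-0.64*|-0.64| = -1.9087; 1.6*1.5*|1.5| = 3.6.
Sum of numerator = 1.6913.
Denominator terms (r*|Q|): 4.66*|-0.64| = 2.9824; 1.6*|1.5| = 2.4.
2 * sum of denominator = 2 * 5.3824 = 10.7648.
dQ = -1.6913 / 10.7648 = -0.1571 m^3/s.

-0.1571


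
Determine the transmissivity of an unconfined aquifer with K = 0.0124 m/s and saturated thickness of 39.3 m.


Transmissivity is defined as T = K * h.
T = 0.0124 * 39.3
  = 0.4873 m^2/s.

0.4873


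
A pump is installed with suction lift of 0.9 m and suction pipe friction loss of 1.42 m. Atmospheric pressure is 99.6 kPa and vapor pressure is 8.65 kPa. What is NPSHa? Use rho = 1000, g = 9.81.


NPSHa = p_atm/(rho*g) - z_s - hf_s - p_vap/(rho*g).
p_atm/(rho*g) = 99.6*1000 / (1000*9.81) = 10.153 m.
p_vap/(rho*g) = 8.65*1000 / (1000*9.81) = 0.882 m.
NPSHa = 10.153 - 0.9 - 1.42 - 0.882
      = 6.95 m.

6.95


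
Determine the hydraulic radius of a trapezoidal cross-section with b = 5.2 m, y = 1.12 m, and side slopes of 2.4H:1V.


For a trapezoidal section with side slope z:
A = (b + z*y)*y = (5.2 + 2.4*1.12)*1.12 = 8.835 m^2.
P = b + 2*y*sqrt(1 + z^2) = 5.2 + 2*1.12*sqrt(1 + 2.4^2) = 11.024 m.
R = A/P = 8.835 / 11.024 = 0.8014 m.

0.8014
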